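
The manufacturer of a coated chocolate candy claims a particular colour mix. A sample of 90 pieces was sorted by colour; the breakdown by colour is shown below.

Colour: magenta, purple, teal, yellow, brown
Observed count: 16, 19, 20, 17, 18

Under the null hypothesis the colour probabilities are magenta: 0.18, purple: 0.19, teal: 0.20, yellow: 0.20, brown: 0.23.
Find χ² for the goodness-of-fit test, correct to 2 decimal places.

0.84

Expected counts E_i = n·p_i: 90×0.18 = 16.2, 90×0.19 = 17.1, 90×0.20 = 18, 90×0.20 = 18, 90×0.23 = 20.7.
χ² = (16−16.2)²/16.2 + (19−17.1)²/17.1 + (20−18)²/18 + (17−18)²/18 + (18−20.7)²/20.7
   = 0.002 + 0.211 + 0.222 + 0.056 + 0.352
Sum = 0.84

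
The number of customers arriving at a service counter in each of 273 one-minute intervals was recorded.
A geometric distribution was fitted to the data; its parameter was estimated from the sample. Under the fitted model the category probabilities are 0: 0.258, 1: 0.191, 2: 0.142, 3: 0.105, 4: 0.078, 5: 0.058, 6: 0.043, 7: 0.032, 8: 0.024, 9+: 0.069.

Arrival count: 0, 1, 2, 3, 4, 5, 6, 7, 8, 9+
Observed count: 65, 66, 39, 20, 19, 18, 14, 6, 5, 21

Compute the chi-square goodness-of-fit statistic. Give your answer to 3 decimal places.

9.174

Expected counts E_i = n·p_i: 273×0.258 = 70.434, 273×0.191 = 52.143, 273×0.142 = 38.766, 273×0.105 = 28.665, 273×0.078 = 21.294, 273×0.058 = 15.834, 273×0.043 = 11.739, 273×0.032 = 8.736, 273×0.024 = 6.552, 273×0.069 = 18.837.
0: (65 − 70.434)²/70.434 = 29.528356/70.434 = 0.4192
1: (66 − 52.143)²/52.143 = 192.016449/52.143 = 3.6825
2: (39 − 38.766)²/38.766 = 0.054756/38.766 = 0.0014
3: (20 − 28.665)²/28.665 = 75.082225/28.665 = 2.6193
4: (19 − 21.294)²/21.294 = 5.262436/21.294 = 0.2471
5: (18 − 15.834)²/15.834 = 4.691556/15.834 = 0.2963
6: (14 − 11.739)²/11.739 = 5.112121/11.739 = 0.4355
7: (6 − 8.736)²/8.736 = 7.485696/8.736 = 0.8569
8: (5 − 6.552)²/6.552 = 2.408704/6.552 = 0.3676
9+: (21 − 18.837)²/18.837 = 4.678569/18.837 = 0.2484
Sum = 9.174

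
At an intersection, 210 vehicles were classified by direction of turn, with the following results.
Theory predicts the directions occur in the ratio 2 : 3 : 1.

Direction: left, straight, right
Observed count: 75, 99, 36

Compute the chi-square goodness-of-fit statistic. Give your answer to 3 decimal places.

0.729

Ratio total = 6. Expected counts: 210×2/6 = 70, 210×3/6 = 105, 210×1/6 = 35.
cat           O        E   (O−E)²/E
left         75       70     0.3571
straight     99      105     0.3429
right        36       35     0.0286
Sum = 0.729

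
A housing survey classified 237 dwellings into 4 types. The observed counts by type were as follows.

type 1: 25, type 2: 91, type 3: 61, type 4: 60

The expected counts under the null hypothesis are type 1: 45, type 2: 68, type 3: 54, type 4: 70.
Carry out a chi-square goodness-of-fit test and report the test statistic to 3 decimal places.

19.004

cat         O        E   (O−E)²/E
type 1     25       45     8.8889
type 2     91       68     7.7794
type 3     61       54     0.9074
type 4     60       70     1.4286
Sum = 19.004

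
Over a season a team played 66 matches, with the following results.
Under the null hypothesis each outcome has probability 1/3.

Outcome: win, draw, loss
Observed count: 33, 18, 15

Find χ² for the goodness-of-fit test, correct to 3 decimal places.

8.455

Under H₀ each category has probability 1/3, so each expected count is 66/3 = 22.
cat         O        E   (O−E)²/E
win        33       22     5.5000
draw       18       22     0.7273
loss       15       22     2.2273
Sum = 8.455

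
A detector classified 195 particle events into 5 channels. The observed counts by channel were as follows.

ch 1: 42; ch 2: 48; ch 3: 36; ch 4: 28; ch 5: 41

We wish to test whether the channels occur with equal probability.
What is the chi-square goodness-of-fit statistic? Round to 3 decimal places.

Expected count for each of the 5 categories: 195/5 = 39.
χ² = (42−39)²/39 + (48−39)²/39 + (36−39)²/39 + (28−39)²/39 + (41−39)²/39
   = 0.2308 + 2.0769 + 0.2308 + 3.1026 + 0.1026
Sum = 5.744

5.744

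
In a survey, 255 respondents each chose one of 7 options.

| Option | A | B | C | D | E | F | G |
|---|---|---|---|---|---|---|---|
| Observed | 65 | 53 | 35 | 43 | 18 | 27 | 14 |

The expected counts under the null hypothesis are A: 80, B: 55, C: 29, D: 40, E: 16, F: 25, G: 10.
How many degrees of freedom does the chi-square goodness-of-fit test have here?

6

There are k = 7 categories and no parameters were estimated from the data, so df = 7 − 1 = 6.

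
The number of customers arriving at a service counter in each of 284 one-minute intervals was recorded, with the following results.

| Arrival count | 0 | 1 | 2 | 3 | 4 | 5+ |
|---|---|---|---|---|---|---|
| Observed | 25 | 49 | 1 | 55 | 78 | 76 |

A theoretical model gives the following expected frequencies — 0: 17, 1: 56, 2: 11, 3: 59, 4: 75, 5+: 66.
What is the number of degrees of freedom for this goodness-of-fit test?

There are k = 6 categories and no parameters were estimated from the data, so df = 6 − 1 = 5.

5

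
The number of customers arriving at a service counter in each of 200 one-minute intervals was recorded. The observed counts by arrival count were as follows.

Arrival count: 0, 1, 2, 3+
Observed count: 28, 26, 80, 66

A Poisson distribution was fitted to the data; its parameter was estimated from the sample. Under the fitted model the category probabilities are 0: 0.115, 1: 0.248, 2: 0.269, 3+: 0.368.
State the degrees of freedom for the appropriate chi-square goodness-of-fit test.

There are k = 4 categories and 1 parameter estimated from the data, so df = 4 − 1 − 1 = 2.

2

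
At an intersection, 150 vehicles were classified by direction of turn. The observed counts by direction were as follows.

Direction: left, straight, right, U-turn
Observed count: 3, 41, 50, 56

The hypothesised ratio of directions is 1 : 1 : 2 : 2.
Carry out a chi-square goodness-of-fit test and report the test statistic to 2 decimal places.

Ratio total = 6. Expected counts: 150×1/6 = 25, 150×1/6 = 25, 150×2/6 = 50, 150×2/6 = 50.
cat           O        E   (O−E)²/E
left          3       25     19.360
straight     41       25     10.240
right        50       50      0.000
U-turn       56       50      0.720
Sum = 30.32

30.32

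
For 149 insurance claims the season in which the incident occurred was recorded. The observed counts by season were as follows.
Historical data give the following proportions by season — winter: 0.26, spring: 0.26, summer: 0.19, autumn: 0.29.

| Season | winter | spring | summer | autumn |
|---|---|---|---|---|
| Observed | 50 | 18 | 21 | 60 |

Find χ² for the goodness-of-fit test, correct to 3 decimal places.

Expected counts E_i = n·p_i: 149×0.26 = 38.74, 149×0.26 = 38.74, 149×0.19 = 28.31, 149×0.29 = 43.21.
winter: (50 − 38.74)²/38.74 = 126.7876/38.74 = 3.2728
spring: (18 − 38.74)²/38.74 = 430.1476/38.74 = 11.1034
summer: (21 − 28.31)²/28.31 = 53.4361/28.31 = 1.8875
autumn: (60 − 43.21)²/43.21 = 281.9041/43.21 = 6.5240
Sum = 22.788

22.788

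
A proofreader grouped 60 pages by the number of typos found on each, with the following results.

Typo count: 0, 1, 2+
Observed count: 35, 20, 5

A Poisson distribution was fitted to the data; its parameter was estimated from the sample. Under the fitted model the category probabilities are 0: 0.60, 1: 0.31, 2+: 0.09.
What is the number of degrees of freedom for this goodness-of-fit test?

There are k = 3 categories and 1 parameter estimated from the data, so df = 3 − 1 − 1 = 1.

1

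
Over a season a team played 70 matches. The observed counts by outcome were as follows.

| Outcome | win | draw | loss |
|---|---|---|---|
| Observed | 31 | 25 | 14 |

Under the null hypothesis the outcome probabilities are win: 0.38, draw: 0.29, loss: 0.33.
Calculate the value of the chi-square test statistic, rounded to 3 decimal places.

5.401

Expected counts E_i = n·p_i: 70×0.38 = 26.6, 70×0.29 = 20.3, 70×0.33 = 23.1.
cat         O        E   (O−E)²/E
win        31     26.6     0.7278
draw       25     20.3     1.0882
loss       14     23.1     3.5848
Sum = 5.401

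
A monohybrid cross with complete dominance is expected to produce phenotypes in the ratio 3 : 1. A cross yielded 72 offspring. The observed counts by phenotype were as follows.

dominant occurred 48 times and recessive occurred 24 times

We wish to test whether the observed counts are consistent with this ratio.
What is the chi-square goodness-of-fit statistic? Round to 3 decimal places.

Ratio total = 4. Expected counts: 72×3/4 = 54, 72×1/4 = 18.
χ² = (48−54)²/54 + (24−18)²/18
   = 0.6667 + 2.0000
Sum = 2.667

2.667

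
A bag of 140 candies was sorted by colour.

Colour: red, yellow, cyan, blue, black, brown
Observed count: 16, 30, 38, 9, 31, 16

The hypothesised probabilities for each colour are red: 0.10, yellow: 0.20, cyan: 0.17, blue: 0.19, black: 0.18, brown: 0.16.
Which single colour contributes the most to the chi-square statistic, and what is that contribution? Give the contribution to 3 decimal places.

blue, 11.645

Expected counts E_i = n·p_i: 140×0.10 = 14, 140×0.20 = 28, 140×0.17 = 23.8, 140×0.19 = 26.6, 140×0.18 = 25.2, 140×0.16 = 22.4.
red: (16 − 14)²/14 = 4/14 = 0.2857
yellow: (30 − 28)²/28 = 4/28 = 0.1429
cyan: (38 − 23.8)²/23.8 = 201.64/23.8 = 8.4723
blue: (9 − 26.6)²/26.6 = 309.76/26.6 = 11.6451
black: (31 − 25.2)²/25.2 = 33.64/25.2 = 1.3349
brown: (16 − 22.4)²/22.4 = 40.96/22.4 = 1.8286
The largest term is for blue: 11.645.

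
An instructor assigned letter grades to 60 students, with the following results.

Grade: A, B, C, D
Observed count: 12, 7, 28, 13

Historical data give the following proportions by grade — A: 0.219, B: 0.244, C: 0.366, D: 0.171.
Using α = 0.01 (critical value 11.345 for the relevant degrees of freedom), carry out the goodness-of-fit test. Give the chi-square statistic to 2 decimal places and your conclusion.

Expected counts E_i = n·p_i: 60×0.219 = 13.14, 60×0.244 = 14.64, 60×0.366 = 21.96, 60×0.171 = 10.26.
cat         O        E   (O−E)²/E
A          12    13.14      0.099
B           7    14.64      3.987
C          28    21.96      1.661
D          13    10.26      0.732
Sum = 6.48
df = 3. Since 6.48 < 11.345, we do not reject H₀.

6.48; do not reject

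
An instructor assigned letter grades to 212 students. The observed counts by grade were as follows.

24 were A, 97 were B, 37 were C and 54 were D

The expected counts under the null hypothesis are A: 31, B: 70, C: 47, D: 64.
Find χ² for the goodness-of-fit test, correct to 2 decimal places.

A: (24 − 31)²/31 = 49/31 = 1.581
B: (97 − 70)²/70 = 729/70 = 10.414
C: (37 − 47)²/47 = 100/47 = 2.128
D: (54 − 64)²/64 = 100/64 = 1.563
Sum = 15.69

15.69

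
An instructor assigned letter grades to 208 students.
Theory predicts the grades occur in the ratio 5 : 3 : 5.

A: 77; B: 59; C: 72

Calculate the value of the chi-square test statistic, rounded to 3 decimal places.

3.433

Ratio total = 13. Expected counts: 208×5/13 = 80, 208×3/13 = 48, 208×5/13 = 80.
A: (77 − 80)²/80 = 9/80 = 0.1125
B: (59 − 48)²/48 = 121/48 = 2.5208
C: (72 − 80)²/80 = 64/80 = 0.8000
Sum = 3.433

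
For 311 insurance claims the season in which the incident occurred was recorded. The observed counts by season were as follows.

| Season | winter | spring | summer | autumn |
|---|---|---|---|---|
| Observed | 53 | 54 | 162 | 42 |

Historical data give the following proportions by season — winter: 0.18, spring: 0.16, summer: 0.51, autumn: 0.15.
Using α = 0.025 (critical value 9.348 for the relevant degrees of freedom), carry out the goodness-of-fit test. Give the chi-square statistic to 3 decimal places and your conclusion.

1.056; do not reject

Expected counts E_i = n·p_i: 311×0.18 = 55.98, 311×0.16 = 49.76, 311×0.51 = 158.61, 311×0.15 = 46.65.
cat         O        E   (O−E)²/E
winter     53    55.98     0.1586
spring     54    49.76     0.3613
summer    162   158.61     0.0725
autumn     42    46.65     0.4635
Sum = 1.056
df = 3. Since 1.056 < 9.348, we do not reject H₀.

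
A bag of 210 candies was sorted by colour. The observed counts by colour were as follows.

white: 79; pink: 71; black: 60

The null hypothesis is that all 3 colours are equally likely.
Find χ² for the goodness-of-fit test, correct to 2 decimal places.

Expected count for each of the 3 categories: 210/3 = 70.
cat         O        E   (O−E)²/E
white      79       70      1.157
pink       71       70      0.014
black      60       70      1.429
Sum = 2.60

2.60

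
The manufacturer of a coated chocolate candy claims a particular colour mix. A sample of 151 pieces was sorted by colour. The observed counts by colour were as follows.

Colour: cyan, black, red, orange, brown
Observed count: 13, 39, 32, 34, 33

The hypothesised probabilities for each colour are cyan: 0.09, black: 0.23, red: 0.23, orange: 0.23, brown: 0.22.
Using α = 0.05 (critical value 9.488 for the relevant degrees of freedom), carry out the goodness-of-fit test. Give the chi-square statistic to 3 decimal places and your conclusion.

0.782; do not reject

Expected counts E_i = n·p_i: 151×0.09 = 13.59, 151×0.23 = 34.73, 151×0.23 = 34.73, 151×0.23 = 34.73, 151×0.22 = 33.22.
cyan: (13 − 13.59)²/13.59 = 0.3481/13.59 = 0.0256
black: (39 − 34.73)²/34.73 = 18.2329/34.73 = 0.5250
red: (32 − 34.73)²/34.73 = 7.4529/34.73 = 0.2146
orange: (34 − 34.73)²/34.73 = 0.5329/34.73 = 0.0153
brown: (33 − 33.22)²/33.22 = 0.0484/33.22 = 0.0015
Sum = 0.782
df = 4. Since 0.782 < 9.488, we do not reject H₀.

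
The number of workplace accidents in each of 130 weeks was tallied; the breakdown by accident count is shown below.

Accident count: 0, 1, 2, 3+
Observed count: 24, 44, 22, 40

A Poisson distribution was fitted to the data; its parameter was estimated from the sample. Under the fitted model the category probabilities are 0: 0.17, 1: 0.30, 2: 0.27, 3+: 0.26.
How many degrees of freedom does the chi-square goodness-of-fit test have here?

2

There are k = 4 categories and 1 parameter estimated from the data, so df = 4 − 1 − 1 = 2.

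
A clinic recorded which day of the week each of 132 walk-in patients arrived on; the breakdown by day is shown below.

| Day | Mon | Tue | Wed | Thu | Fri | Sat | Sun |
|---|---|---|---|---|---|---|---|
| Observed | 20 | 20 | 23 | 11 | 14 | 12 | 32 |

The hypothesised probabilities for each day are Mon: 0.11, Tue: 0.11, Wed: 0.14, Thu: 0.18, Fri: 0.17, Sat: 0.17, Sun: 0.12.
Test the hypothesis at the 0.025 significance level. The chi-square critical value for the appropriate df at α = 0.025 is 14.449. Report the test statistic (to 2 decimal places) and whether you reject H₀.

Expected counts E_i = n·p_i: 132×0.11 = 14.52, 132×0.11 = 14.52, 132×0.14 = 18.48, 132×0.18 = 23.76, 132×0.17 = 22.44, 132×0.17 = 22.44, 132×0.12 = 15.84.
Mon: (20 − 14.52)²/14.52 = 30.0304/14.52 = 2.068
Tue: (20 − 14.52)²/14.52 = 30.0304/14.52 = 2.068
Wed: (23 − 18.48)²/18.48 = 20.4304/18.48 = 1.106
Thu: (11 − 23.76)²/23.76 = 162.8176/23.76 = 6.853
Fri: (14 − 22.44)²/22.44 = 71.2336/22.44 = 3.174
Sat: (12 − 22.44)²/22.44 = 108.9936/22.44 = 4.857
Sun: (32 − 15.84)²/15.84 = 261.1456/15.84 = 16.486
Sum = 36.61
df = 6. Since 36.61 > 14.449, we reject H₀.

36.61; reject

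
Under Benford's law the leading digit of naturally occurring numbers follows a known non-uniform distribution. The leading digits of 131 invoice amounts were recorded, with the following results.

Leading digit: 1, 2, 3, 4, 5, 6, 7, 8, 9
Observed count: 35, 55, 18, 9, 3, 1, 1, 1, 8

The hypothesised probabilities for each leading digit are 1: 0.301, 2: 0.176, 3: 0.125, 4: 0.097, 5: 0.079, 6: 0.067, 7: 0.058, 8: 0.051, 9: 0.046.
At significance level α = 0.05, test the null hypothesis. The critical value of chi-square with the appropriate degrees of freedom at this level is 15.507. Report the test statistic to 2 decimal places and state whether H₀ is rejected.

Expected counts E_i = n·p_i: 131×0.301 = 39.431, 131×0.176 = 23.056, 131×0.125 = 16.375, 131×0.097 = 12.707, 131×0.079 = 10.349, 131×0.067 = 8.777, 131×0.058 = 7.598, 131×0.051 = 6.681, 131×0.046 = 6.026.
1: (35 − 39.431)²/39.431 = 19.633761/39.431 = 0.498
2: (55 − 23.056)²/23.056 = 1020.419136/23.056 = 44.258
3: (18 − 16.375)²/16.375 = 2.640625/16.375 = 0.161
4: (9 − 12.707)²/12.707 = 13.741849/12.707 = 1.081
5: (3 − 10.349)²/10.349 = 54.007801/10.349 = 5.219
6: (1 − 8.777)²/8.777 = 60.481729/8.777 = 6.891
7: (1 − 7.598)²/7.598 = 43.533604/7.598 = 5.730
8: (1 − 6.681)²/6.681 = 32.273761/6.681 = 4.831
9: (8 − 6.026)²/6.026 = 3.896676/6.026 = 0.647
Sum = 69.32
df = 8. Since 69.32 > 15.507, we reject H₀.

69.32; reject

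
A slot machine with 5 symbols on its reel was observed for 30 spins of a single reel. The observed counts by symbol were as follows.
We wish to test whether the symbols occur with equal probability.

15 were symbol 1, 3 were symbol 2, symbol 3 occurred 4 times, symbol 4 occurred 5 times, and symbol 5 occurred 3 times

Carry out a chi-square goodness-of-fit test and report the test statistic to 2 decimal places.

Under H₀ each category has probability 1/5, so each expected count is 30/5 = 6.
χ² = (15−6)²/6 + (3−6)²/6 + (4−6)²/6 + (5−6)²/6 + (3−6)²/6
   = 13.500 + 1.500 + 0.667 + 0.167 + 1.500
Sum = 17.33

17.33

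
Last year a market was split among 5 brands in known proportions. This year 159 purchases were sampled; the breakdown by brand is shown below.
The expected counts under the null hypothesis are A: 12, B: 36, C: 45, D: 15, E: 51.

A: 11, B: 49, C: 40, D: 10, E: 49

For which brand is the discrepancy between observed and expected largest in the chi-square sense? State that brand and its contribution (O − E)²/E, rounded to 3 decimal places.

χ² = (11−12)²/12 + (49−36)²/36 + (40−45)²/45 + (10−15)²/15 + (49−51)²/51
   = 0.0833 + 4.6944 + 0.5556 + 1.6667 + 0.0784
The largest term is for B: 4.694.

B, 4.694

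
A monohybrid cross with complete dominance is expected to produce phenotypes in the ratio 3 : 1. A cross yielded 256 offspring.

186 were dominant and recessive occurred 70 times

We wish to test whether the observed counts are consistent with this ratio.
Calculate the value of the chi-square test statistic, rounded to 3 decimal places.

0.750

Ratio total = 4. Expected counts: 256×3/4 = 192, 256×1/4 = 64.
dominant: (186 − 192)²/192 = 36/192 = 0.1875
recessive: (70 − 64)²/64 = 36/64 = 0.5625
Sum = 0.750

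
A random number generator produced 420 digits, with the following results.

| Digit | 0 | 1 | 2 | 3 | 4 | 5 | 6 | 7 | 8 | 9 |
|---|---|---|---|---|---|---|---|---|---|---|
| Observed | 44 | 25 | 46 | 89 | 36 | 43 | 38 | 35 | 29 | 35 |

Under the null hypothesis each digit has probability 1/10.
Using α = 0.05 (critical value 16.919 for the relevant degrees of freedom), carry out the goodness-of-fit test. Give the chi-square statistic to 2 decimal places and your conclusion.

67.57; reject

Under H₀ each category has probability 1/10, so each expected count is 420/10 = 42.
0: (44 − 42)²/42 = 4/42 = 0.095
1: (25 − 42)²/42 = 289/42 = 6.881
2: (46 − 42)²/42 = 16/42 = 0.381
3: (89 − 42)²/42 = 2209/42 = 52.595
4: (36 − 42)²/42 = 36/42 = 0.857
5: (43 − 42)²/42 = 1/42 = 0.024
6: (38 − 42)²/42 = 16/42 = 0.381
7: (35 − 42)²/42 = 49/42 = 1.167
8: (29 − 42)²/42 = 169/42 = 4.024
9: (35 − 42)²/42 = 49/42 = 1.167
Sum = 67.57
df = 9. Since 67.57 > 16.919, we reject H₀.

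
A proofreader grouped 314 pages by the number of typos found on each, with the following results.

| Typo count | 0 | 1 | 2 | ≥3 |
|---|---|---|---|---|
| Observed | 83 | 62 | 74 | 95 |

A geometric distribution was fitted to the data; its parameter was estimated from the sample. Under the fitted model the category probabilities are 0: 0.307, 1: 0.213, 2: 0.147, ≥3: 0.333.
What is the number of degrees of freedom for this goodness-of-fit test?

2

There are k = 4 categories and 1 parameter estimated from the data, so df = 4 − 1 − 1 = 2.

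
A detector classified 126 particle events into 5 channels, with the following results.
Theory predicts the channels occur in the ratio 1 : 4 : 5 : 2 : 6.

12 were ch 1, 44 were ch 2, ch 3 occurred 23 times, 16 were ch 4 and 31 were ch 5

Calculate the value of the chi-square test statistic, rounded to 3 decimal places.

19.995

Ratio total = 18. Expected counts: 126×1/18 = 7, 126×4/18 = 28, 126×5/18 = 35, 126×2/18 = 14, 126×6/18 = 42.
χ² = (12−7)²/7 + (44−28)²/28 + (23−35)²/35 + (16−14)²/14 + (31−42)²/42
   = 3.5714 + 9.1429 + 4.1143 + 0.2857 + 2.8810
Sum = 19.995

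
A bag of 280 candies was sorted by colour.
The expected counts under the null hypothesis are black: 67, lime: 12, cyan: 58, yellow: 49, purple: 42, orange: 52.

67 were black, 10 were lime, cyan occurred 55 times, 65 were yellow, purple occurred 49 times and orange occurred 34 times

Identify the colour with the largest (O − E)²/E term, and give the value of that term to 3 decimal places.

orange, 6.231

χ² = (67−67)²/67 + (10−12)²/12 + (55−58)²/58 + (65−49)²/49 + (49−42)²/42 + (34−52)²/52
   = 0.0000 + 0.3333 + 0.1552 + 5.2245 + 1.1667 + 6.2308
The largest term is for orange: 6.231.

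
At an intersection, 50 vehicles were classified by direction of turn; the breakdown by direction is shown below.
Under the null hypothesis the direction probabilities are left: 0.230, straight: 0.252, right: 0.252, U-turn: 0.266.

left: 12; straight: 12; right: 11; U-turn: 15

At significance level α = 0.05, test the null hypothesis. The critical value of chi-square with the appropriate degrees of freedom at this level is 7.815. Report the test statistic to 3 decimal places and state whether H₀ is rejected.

0.471; do not reject

Expected counts E_i = n·p_i: 50×0.230 = 11.5, 50×0.252 = 12.6, 50×0.252 = 12.6, 50×0.266 = 13.3.
cat           O        E   (O−E)²/E
left         12     11.5     0.0217
straight     12     12.6     0.0286
right        11     12.6     0.2032
U-turn       15     13.3     0.2173
Sum = 0.471
df = 3. Since 0.471 < 7.815, we do not reject H₀.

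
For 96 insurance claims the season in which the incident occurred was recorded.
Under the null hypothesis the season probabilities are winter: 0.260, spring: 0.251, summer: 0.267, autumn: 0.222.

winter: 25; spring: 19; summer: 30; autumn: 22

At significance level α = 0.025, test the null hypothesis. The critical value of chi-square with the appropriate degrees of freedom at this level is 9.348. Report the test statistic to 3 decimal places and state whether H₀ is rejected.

1.844; do not reject

Expected counts E_i = n·p_i: 96×0.260 = 24.96, 96×0.251 = 24.096, 96×0.267 = 25.632, 96×0.222 = 21.312.
cat         O        E   (O−E)²/E
winter     25    24.96     0.0001
spring     19   24.096     1.0777
summer     30   25.632     0.7444
autumn     22   21.312     0.0222
Sum = 1.844
df = 3. Since 1.844 < 9.348, we do not reject H₀.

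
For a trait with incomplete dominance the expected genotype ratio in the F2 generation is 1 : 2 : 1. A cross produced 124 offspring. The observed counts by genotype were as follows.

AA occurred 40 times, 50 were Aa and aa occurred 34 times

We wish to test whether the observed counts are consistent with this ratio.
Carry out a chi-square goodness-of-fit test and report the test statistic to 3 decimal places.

5.226

Ratio total = 4. Expected counts: 124×1/4 = 31, 124×2/4 = 62, 124×1/4 = 31.
AA: (40 − 31)²/31 = 81/31 = 2.6129
Aa: (50 − 62)²/62 = 144/62 = 2.3226
aa: (34 − 31)²/31 = 9/31 = 0.2903
Sum = 5.226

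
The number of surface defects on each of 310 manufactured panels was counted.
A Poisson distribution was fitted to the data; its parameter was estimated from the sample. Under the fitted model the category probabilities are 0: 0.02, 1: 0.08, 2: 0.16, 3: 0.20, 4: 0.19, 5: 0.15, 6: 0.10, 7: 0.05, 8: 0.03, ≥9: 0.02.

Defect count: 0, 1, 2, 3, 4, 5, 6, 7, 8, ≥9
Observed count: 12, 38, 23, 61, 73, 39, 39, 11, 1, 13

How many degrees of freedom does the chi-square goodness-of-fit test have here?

There are k = 10 categories and 1 parameter estimated from the data, so df = 10 − 1 − 1 = 8.

8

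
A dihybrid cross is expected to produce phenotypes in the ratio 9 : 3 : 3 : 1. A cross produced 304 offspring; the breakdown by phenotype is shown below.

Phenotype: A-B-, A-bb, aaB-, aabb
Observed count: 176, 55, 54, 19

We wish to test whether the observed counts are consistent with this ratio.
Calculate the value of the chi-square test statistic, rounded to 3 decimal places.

Ratio total = 16. Expected counts: 304×9/16 = 171, 304×3/16 = 57, 304×3/16 = 57, 304×1/16 = 19.
A-B-: (176 − 171)²/171 = 25/171 = 0.1462
A-bb: (55 − 57)²/57 = 4/57 = 0.0702
aaB-: (54 − 57)²/57 = 9/57 = 0.1579
aabb: (19 − 19)²/19 = 0/19 = 0.0000
Sum = 0.374

0.374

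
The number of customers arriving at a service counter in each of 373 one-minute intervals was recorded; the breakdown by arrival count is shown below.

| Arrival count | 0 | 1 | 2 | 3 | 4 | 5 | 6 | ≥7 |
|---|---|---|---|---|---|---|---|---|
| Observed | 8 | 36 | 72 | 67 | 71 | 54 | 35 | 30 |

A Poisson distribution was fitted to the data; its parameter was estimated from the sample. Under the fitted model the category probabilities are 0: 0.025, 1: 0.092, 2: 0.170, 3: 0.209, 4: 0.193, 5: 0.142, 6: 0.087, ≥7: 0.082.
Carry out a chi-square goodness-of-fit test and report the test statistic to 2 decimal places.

3.22

Expected counts E_i = n·p_i: 373×0.025 = 9.325, 373×0.092 = 34.316, 373×0.170 = 63.41, 373×0.209 = 77.957, 373×0.193 = 71.989, 373×0.142 = 52.966, 373×0.087 = 32.451, 373×0.082 = 30.586.
0: (8 − 9.325)²/9.325 = 1.755625/9.325 = 0.188
1: (36 − 34.316)²/34.316 = 2.835856/34.316 = 0.083
2: (72 − 63.41)²/63.41 = 73.7881/63.41 = 1.164
3: (67 − 77.957)²/77.957 = 120.055849/77.957 = 1.540
4: (71 − 71.989)²/71.989 = 0.978121/71.989 = 0.014
5: (54 − 52.966)²/52.966 = 1.069156/52.966 = 0.020
6: (35 − 32.451)²/32.451 = 6.497401/32.451 = 0.200
≥7: (30 − 30.586)²/30.586 = 0.343396/30.586 = 0.011
Sum = 3.22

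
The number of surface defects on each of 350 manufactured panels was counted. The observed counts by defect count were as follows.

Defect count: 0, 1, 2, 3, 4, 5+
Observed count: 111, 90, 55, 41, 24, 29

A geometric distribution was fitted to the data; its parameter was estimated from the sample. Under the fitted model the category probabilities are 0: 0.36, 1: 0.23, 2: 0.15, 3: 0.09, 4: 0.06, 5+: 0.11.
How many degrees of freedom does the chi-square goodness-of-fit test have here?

There are k = 6 categories and 1 parameter estimated from the data, so df = 6 − 1 − 1 = 4.

4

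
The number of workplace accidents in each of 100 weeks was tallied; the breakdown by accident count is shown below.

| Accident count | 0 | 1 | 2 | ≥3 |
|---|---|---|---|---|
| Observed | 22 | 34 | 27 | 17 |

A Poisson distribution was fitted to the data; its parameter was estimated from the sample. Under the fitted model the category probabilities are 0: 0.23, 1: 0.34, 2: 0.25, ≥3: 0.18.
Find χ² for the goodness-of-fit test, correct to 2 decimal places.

0.26

Expected counts E_i = n·p_i: 100×0.23 = 23, 100×0.34 = 34, 100×0.25 = 25, 100×0.18 = 18.
0: (22 − 23)²/23 = 1/23 = 0.043
1: (34 − 34)²/34 = 0/34 = 0.000
2: (27 − 25)²/25 = 4/25 = 0.160
≥3: (17 − 18)²/18 = 1/18 = 0.056
Sum = 0.26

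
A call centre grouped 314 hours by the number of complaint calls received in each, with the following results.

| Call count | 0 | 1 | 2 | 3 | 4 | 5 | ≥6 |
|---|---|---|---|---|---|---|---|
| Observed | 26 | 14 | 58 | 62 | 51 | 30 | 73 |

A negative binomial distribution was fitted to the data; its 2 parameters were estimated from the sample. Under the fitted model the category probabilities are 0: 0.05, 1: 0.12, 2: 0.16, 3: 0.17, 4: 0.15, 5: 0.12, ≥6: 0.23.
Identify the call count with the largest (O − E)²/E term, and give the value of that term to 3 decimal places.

1, 14.882

Expected counts E_i = n·p_i: 314×0.05 = 15.7, 314×0.12 = 37.68, 314×0.16 = 50.24, 314×0.17 = 53.38, 314×0.15 = 47.1, 314×0.12 = 37.68, 314×0.23 = 72.22.
0: (26 − 15.7)²/15.7 = 106.09/15.7 = 6.7573
1: (14 − 37.68)²/37.68 = 560.7424/37.68 = 14.8817
2: (58 − 50.24)²/50.24 = 60.2176/50.24 = 1.1986
3: (62 − 53.38)²/53.38 = 74.3044/53.38 = 1.3920
4: (51 − 47.1)²/47.1 = 15.21/47.1 = 0.3229
5: (30 − 37.68)²/37.68 = 58.9824/37.68 = 1.5654
≥6: (73 − 72.22)²/72.22 = 0.6084/72.22 = 0.0084
The largest term is for 1: 14.882.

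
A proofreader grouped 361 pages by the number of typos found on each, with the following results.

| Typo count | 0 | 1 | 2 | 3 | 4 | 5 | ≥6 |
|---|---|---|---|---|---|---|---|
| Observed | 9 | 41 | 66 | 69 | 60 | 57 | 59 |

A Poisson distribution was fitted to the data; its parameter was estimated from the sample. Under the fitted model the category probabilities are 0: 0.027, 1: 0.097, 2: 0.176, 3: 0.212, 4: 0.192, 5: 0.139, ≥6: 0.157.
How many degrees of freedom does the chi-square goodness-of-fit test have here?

5

There are k = 7 categories and 1 parameter estimated from the data, so df = 7 − 1 − 1 = 5.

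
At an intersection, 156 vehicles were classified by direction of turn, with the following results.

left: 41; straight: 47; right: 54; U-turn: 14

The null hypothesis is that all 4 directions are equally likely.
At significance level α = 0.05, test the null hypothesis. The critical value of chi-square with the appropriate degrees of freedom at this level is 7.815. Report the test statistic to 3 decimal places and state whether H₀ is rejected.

Under H₀ each category has probability 1/4, so each expected count is 156/4 = 39.
cat           O        E   (O−E)²/E
left         41       39     0.1026
straight     47       39     1.6410
right        54       39     5.7692
U-turn       14       39    16.0256
Sum = 23.538
df = 3. Since 23.538 > 7.815, we reject H₀.

23.538; reject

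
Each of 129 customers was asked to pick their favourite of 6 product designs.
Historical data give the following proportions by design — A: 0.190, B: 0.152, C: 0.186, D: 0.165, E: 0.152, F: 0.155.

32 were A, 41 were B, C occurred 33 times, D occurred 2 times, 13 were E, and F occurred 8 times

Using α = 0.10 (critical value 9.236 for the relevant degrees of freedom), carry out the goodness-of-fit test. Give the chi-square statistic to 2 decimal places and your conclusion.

55.90; reject

Expected counts E_i = n·p_i: 129×0.190 = 24.51, 129×0.152 = 19.608, 129×0.186 = 23.994, 129×0.165 = 21.285, 129×0.152 = 19.608, 129×0.155 = 19.995.
cat         O        E   (O−E)²/E
A          32    24.51      2.289
B          41   19.608     23.338
C          33   23.994      3.380
D           2   21.285     17.473
E          13   19.608      2.227
F           8   19.995      7.196
Sum = 55.90
df = 5. Since 55.90 > 9.236, we reject H₀.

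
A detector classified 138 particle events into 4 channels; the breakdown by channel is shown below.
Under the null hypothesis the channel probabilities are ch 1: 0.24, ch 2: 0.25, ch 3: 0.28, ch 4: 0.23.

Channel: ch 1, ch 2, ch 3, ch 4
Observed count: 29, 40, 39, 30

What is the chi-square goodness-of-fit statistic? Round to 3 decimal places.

1.488

Expected counts E_i = n·p_i: 138×0.24 = 33.12, 138×0.25 = 34.5, 138×0.28 = 38.64, 138×0.23 = 31.74.
cat         O        E   (O−E)²/E
ch 1       29    33.12     0.5125
ch 2       40     34.5     0.8768
ch 3       39    38.64     0.0034
ch 4       30    31.74     0.0954
Sum = 1.488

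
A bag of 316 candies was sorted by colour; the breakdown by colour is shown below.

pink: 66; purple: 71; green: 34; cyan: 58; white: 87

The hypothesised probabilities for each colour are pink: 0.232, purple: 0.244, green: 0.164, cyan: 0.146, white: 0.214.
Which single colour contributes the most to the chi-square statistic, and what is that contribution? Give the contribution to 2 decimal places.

green, 6.13

Expected counts E_i = n·p_i: 316×0.232 = 73.312, 316×0.244 = 77.104, 316×0.164 = 51.824, 316×0.146 = 46.136, 316×0.214 = 67.624.
χ² = (66−73.312)²/73.312 + (71−77.104)²/77.104 + (34−51.824)²/51.824 + (58−46.136)²/46.136 + (87−67.624)²/67.624
   = 0.729 + 0.483 + 6.130 + 3.051 + 5.552
The largest term is for green: 6.13.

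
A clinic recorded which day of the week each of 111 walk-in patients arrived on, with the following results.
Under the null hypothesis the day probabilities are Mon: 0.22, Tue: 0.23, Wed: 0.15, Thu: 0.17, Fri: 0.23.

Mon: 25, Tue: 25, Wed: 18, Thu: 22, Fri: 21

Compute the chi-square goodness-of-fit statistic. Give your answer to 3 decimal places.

1.457

Expected counts E_i = n·p_i: 111×0.22 = 24.42, 111×0.23 = 25.53, 111×0.15 = 16.65, 111×0.17 = 18.87, 111×0.23 = 25.53.
Mon: (25 − 24.42)²/24.42 = 0.3364/24.42 = 0.0138
Tue: (25 − 25.53)²/25.53 = 0.2809/25.53 = 0.0110
Wed: (18 − 16.65)²/16.65 = 1.8225/16.65 = 0.1095
Thu: (22 − 18.87)²/18.87 = 9.7969/18.87 = 0.5192
Fri: (21 − 25.53)²/25.53 = 20.5209/25.53 = 0.8038
Sum = 1.457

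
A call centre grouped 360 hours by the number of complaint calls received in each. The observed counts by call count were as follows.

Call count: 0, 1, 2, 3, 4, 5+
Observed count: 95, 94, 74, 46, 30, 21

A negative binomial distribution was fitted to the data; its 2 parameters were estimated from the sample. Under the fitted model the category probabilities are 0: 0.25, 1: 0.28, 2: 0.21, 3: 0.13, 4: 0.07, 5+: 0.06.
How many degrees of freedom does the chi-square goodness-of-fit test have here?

3

There are k = 6 categories and 2 parameters estimated from the data, so df = 6 − 1 − 2 = 3.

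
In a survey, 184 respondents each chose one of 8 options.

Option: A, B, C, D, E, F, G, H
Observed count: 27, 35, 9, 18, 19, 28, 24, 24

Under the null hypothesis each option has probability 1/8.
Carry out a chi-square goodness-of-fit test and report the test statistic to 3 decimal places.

Expected count for each of the 8 categories: 184/8 = 23.
χ² = (27−23)²/23 + (35−23)²/23 + (9−23)²/23 + (18−23)²/23 + (19−23)²/23 + (28−23)²/23 + (24−23)²/23 + (24−23)²/23
   = 0.6957 + 6.2609 + 8.5217 + 1.0870 + 0.6957 + 1.0870 + 0.0435 + 0.0435
Sum = 18.435

18.435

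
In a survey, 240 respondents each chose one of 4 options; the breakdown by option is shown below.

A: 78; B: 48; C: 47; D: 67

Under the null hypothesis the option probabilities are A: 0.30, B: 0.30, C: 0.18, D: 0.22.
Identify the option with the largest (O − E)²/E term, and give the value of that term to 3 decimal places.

B, 8.000

Expected counts E_i = n·p_i: 240×0.30 = 72, 240×0.30 = 72, 240×0.18 = 43.2, 240×0.22 = 52.8.
cat         O        E   (O−E)²/E
A          78       72     0.5000
B          48       72     8.0000
C          47     43.2     0.3343
D          67     52.8     3.8189
The largest term is for B: 8.000.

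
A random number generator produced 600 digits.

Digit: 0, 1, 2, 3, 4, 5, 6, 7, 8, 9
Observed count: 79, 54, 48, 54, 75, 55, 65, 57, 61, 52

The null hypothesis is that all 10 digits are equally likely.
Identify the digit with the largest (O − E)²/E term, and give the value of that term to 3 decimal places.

Expected count for each of the 10 categories: 600/10 = 60.
χ² = (79−60)²/60 + (54−60)²/60 + (48−60)²/60 + (54−60)²/60 + (75−60)²/60 + (55−60)²/60 + (65−60)²/60 + (57−60)²/60 + (61−60)²/60 + (52−60)²/60
   = 6.0167 + 0.6000 + 2.4000 + 0.6000 + 3.7500 + 0.4167 + 0.4167 + 0.1500 + 0.0167 + 1.0667
The largest term is for 0: 6.017.

0, 6.017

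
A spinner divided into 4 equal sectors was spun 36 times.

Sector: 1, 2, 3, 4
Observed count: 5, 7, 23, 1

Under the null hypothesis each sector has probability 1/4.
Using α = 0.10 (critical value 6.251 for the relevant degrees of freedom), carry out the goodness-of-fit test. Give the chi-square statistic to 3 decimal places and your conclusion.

Expected count for each of the 4 categories: 36/4 = 9.
1: (5 − 9)²/9 = 16/9 = 1.7778
2: (7 − 9)²/9 = 4/9 = 0.4444
3: (23 − 9)²/9 = 196/9 = 21.7778
4: (1 − 9)²/9 = 64/9 = 7.1111
Sum = 31.111
df = 3. Since 31.111 > 6.251, we reject H₀.

31.111; reject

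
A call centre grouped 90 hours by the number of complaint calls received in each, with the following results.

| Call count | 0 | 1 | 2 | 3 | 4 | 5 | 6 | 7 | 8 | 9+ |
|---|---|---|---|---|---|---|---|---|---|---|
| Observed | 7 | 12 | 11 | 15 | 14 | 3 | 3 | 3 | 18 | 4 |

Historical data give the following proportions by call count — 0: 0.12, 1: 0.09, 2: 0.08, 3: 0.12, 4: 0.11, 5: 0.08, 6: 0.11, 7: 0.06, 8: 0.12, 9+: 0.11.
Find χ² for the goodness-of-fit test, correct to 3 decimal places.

25.194

Expected counts E_i = n·p_i: 90×0.12 = 10.8, 90×0.09 = 8.1, 90×0.08 = 7.2, 90×0.12 = 10.8, 90×0.11 = 9.9, 90×0.08 = 7.2, 90×0.11 = 9.9, 90×0.06 = 5.4, 90×0.12 = 10.8, 90×0.11 = 9.9.
χ² = (7−10.8)²/10.8 + (12−8.1)²/8.1 + (11−7.2)²/7.2 + (15−10.8)²/10.8 + (14−9.9)²/9.9 + (3−7.2)²/7.2 + (3−9.9)²/9.9 + (3−5.4)²/5.4 + (18−10.8)²/10.8 + (4−9.9)²/9.9
   = 1.3370 + 1.8778 + 2.0056 + 1.6333 + 1.6980 + 2.4500 + 4.8091 + 1.0667 + 4.8000 + 3.5162
Sum = 25.194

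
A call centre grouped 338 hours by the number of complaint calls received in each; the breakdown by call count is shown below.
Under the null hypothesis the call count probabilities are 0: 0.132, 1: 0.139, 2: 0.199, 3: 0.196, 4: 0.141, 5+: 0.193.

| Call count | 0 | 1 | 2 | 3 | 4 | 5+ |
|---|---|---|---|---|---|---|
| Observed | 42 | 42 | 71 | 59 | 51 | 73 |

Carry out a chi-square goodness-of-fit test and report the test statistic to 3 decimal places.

Expected counts E_i = n·p_i: 338×0.132 = 44.616, 338×0.139 = 46.982, 338×0.199 = 67.262, 338×0.196 = 66.248, 338×0.141 = 47.658, 338×0.193 = 65.234.
cat         O        E   (O−E)²/E
0          42   44.616     0.1534
1          42   46.982     0.5283
2          71   67.262     0.2077
3          59   66.248     0.7930
4          51   47.658     0.2344
5+         73   65.234     0.9245
Sum = 2.841

2.841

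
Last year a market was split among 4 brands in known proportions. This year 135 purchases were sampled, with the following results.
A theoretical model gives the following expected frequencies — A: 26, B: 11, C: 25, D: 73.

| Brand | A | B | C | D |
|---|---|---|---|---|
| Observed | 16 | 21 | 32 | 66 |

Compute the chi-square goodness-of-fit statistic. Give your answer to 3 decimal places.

15.568

χ² = (16−26)²/26 + (21−11)²/11 + (32−25)²/25 + (66−73)²/73
   = 3.8462 + 9.0909 + 1.9600 + 0.6712
Sum = 15.568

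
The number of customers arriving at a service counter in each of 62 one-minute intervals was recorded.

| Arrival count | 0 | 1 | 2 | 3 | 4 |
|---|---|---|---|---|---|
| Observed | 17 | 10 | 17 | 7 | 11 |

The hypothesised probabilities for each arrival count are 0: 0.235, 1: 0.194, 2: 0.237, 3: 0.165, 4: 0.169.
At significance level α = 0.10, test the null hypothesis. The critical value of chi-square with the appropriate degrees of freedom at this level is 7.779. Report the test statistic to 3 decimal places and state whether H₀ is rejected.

2.155; do not reject

Expected counts E_i = n·p_i: 62×0.235 = 14.57, 62×0.194 = 12.028, 62×0.237 = 14.694, 62×0.165 = 10.23, 62×0.169 = 10.478.
cat         O        E   (O−E)²/E
0          17    14.57     0.4053
1          10   12.028     0.3419
2          17   14.694     0.3619
3           7    10.23     1.0198
4          11   10.478     0.0260
Sum = 2.155
df = 4. Since 2.155 < 7.779, we do not reject H₀.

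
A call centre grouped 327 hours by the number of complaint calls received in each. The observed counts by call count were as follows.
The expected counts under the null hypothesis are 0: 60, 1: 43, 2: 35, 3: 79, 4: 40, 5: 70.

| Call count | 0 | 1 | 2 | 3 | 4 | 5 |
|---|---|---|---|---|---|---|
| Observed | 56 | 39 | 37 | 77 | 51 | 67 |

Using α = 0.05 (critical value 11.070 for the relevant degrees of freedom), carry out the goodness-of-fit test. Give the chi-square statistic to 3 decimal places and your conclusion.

χ² = (56−60)²/60 + (39−43)²/43 + (37−35)²/35 + (77−79)²/79 + (51−40)²/40 + (67−70)²/70
   = 0.2667 + 0.3721 + 0.1143 + 0.0506 + 3.0250 + 0.1286
Sum = 3.957
df = 5. Since 3.957 < 11.070, we do not reject H₀.

3.957; do not reject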